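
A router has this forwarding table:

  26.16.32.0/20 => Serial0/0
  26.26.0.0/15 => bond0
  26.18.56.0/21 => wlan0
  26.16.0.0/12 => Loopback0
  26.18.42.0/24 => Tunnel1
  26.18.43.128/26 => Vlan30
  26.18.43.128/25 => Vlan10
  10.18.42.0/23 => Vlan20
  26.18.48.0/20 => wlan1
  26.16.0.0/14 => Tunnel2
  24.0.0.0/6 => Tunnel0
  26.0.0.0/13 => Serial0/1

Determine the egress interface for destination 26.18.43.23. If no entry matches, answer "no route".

Tunnel2

Routes whose prefix contains 26.18.43.23:
  24.0.0.0/6 (24.0.0.0 - 27.255.255.255) -> Tunnel0
  26.16.0.0/12 (26.16.0.0 - 26.31.255.255) -> Loopback0
  26.16.0.0/14 (26.16.0.0 - 26.19.255.255) -> Tunnel2
More-specific entries that do NOT match:
  26.18.43.128/26 (26.18.43.128 - 26.18.43.191) does not contain 26.18.43.23
  26.18.43.128/25 (26.18.43.128 - 26.18.43.255) does not contain 26.18.43.23
  26.18.42.0/24 (26.18.42.0 - 26.18.42.255) does not contain 26.18.43.23
  10.18.42.0/23 (10.18.42.0 - 10.18.43.255) does not contain 26.18.43.23
  26.18.56.0/21 (26.18.56.0 - 26.18.63.255) does not contain 26.18.43.23
  26.16.32.0/20 (26.16.32.0 - 26.16.47.255) does not contain 26.18.43.23
  26.18.48.0/20 (26.18.48.0 - 26.18.63.255) does not contain 26.18.43.23
  26.26.0.0/15 (26.26.0.0 - 26.27.255.255) does not contain 26.18.43.23
Longest matching prefix is /14 -> interface Tunnel2.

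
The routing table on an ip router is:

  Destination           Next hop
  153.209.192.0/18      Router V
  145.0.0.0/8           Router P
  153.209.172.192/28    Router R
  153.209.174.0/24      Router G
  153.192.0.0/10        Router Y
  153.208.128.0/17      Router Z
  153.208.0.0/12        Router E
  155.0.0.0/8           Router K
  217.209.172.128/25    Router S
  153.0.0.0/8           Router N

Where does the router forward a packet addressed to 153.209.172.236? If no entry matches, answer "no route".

Router E

Routes whose prefix contains 153.209.172.236:
  153.0.0.0/8 (153.0.0.0 - 153.255.255.255) -> Router N
  153.192.0.0/10 (153.192.0.0 - 153.255.255.255) -> Router Y
  153.208.0.0/12 (153.208.0.0 - 153.223.255.255) -> Router E
More-specific entries that do NOT match:
  153.209.172.192/28 (153.209.172.192 - 153.209.172.207) does not contain 153.209.172.236
  217.209.172.128/25 (217.209.172.128 - 217.209.172.255) does not contain 153.209.172.236
  153.209.174.0/24 (153.209.174.0 - 153.209.174.255) does not contain 153.209.172.236
  153.209.192.0/18 (153.209.192.0 - 153.209.255.255) does not contain 153.209.172.236
  153.208.128.0/17 (153.208.128.0 - 153.208.255.255) does not contain 153.209.172.236
Longest matching prefix is /12 -> next hop Router E.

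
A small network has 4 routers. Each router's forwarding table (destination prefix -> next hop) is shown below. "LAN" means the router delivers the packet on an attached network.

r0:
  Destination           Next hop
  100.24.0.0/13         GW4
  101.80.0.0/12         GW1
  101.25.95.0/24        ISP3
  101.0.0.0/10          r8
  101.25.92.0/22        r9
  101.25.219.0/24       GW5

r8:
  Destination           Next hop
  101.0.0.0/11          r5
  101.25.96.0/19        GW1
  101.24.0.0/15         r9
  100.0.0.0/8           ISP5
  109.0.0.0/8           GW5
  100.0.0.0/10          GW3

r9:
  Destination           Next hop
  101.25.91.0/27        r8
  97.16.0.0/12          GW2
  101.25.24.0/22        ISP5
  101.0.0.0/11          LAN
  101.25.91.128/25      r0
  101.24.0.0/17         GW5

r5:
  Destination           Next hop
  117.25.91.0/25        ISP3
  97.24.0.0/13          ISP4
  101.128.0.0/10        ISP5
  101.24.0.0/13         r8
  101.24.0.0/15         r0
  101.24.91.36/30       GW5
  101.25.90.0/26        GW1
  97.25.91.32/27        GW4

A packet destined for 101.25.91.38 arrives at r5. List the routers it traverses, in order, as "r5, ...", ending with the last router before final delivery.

r5, r0, r8, r9

At r5: longest match for 101.25.91.38 is 101.24.0.0/15 -> r0
At r0: longest match for 101.25.91.38 is 101.0.0.0/10 -> r8
At r8: longest match for 101.25.91.38 is 101.24.0.0/15 -> r9
At r9: longest match for 101.25.91.38 is 101.0.0.0/11 -> LAN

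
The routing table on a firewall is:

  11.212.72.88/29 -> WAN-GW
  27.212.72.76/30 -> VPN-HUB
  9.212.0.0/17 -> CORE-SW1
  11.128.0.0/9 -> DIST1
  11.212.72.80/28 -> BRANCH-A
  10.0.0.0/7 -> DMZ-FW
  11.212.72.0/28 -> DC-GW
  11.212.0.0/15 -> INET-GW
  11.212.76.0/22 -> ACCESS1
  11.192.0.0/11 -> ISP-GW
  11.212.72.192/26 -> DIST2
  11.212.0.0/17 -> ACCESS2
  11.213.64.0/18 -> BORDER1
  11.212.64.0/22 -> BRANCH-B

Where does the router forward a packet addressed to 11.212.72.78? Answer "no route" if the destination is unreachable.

ACCESS2

Routes whose prefix contains 11.212.72.78:
  10.0.0.0/7 (10.0.0.0 - 11.255.255.255) -> DMZ-FW
  11.128.0.0/9 (11.128.0.0 - 11.255.255.255) -> DIST1
  11.192.0.0/11 (11.192.0.0 - 11.223.255.255) -> ISP-GW
  11.212.0.0/15 (11.212.0.0 - 11.213.255.255) -> INET-GW
  11.212.0.0/17 (11.212.0.0 - 11.212.127.255) -> ACCESS2
More-specific entries that do NOT match:
  27.212.72.76/30 (27.212.72.76 - 27.212.72.79) does not contain 11.212.72.78
  11.212.72.88/29 (11.212.72.88 - 11.212.72.95) does not contain 11.212.72.78
  11.212.72.80/28 (11.212.72.80 - 11.212.72.95) does not contain 11.212.72.78
  11.212.72.0/28 (11.212.72.0 - 11.212.72.15) does not contain 11.212.72.78
  11.212.72.192/26 (11.212.72.192 - 11.212.72.255) does not contain 11.212.72.78
  11.212.76.0/22 (11.212.76.0 - 11.212.79.255) does not contain 11.212.72.78
  11.212.64.0/22 (11.212.64.0 - 11.212.67.255) does not contain 11.212.72.78
  11.213.64.0/18 (11.213.64.0 - 11.213.127.255) does not contain 11.212.72.78
Longest matching prefix is /17 -> next hop ACCESS2.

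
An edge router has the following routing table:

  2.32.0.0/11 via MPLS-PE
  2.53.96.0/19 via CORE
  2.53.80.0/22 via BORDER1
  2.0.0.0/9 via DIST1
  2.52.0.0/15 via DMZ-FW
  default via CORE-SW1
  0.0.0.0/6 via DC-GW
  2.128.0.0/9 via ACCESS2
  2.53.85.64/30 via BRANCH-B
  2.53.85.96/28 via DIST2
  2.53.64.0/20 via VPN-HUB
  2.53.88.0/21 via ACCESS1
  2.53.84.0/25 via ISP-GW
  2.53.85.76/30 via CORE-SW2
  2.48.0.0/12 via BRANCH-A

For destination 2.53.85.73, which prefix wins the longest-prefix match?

2.52.0.0/15

Entries matching 2.53.85.73:
  0.0.0.0/0 (default, matches everything)
  0.0.0.0/6 (0.0.0.0 - 3.255.255.255)
  2.0.0.0/9 (2.0.0.0 - 2.127.255.255)
  2.32.0.0/11 (2.32.0.0 - 2.63.255.255)
  2.48.0.0/12 (2.48.0.0 - 2.63.255.255)
  2.52.0.0/15 (2.52.0.0 - 2.53.255.255)
Most specific is 2.52.0.0/15.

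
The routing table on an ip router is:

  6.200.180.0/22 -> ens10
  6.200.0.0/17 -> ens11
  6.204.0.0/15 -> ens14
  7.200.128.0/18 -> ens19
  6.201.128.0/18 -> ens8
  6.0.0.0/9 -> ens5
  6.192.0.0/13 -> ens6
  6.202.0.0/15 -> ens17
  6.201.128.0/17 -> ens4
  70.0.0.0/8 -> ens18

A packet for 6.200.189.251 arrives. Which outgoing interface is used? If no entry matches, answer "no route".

No entry's prefix contains 6.200.189.251; there is no default route.

no route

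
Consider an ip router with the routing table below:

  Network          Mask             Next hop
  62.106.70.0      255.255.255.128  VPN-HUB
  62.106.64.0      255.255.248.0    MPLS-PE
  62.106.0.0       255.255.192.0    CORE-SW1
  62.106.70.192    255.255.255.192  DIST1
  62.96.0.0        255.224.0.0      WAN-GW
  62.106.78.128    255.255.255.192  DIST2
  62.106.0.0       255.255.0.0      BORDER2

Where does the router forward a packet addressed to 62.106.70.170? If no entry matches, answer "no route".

MPLS-PE

Routes whose prefix contains 62.106.70.170:
  62.96.0.0/11 (62.96.0.0 - 62.127.255.255) -> WAN-GW
  62.106.0.0/16 (62.106.0.0 - 62.106.255.255) -> BORDER2
  62.106.64.0/21 (62.106.64.0 - 62.106.71.255) -> MPLS-PE
More-specific entries that do NOT match:
  62.106.70.192/26 (62.106.70.192 - 62.106.70.255) does not contain 62.106.70.170
  62.106.78.128/26 (62.106.78.128 - 62.106.78.191) does not contain 62.106.70.170
  62.106.70.0/25 (62.106.70.0 - 62.106.70.127) does not contain 62.106.70.170
Longest matching prefix is /21 -> next hop MPLS-PE.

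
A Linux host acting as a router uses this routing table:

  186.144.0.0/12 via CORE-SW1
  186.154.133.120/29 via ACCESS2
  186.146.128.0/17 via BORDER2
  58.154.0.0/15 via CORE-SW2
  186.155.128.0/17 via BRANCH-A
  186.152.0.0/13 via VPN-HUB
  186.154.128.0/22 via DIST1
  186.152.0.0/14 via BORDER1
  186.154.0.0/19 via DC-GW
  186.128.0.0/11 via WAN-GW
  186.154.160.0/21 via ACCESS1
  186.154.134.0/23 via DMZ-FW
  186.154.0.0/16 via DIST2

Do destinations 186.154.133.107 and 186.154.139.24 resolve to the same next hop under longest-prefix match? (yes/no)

yes

186.154.133.107: longest match 186.154.0.0/16 -> DIST2
186.154.139.24: longest match 186.154.0.0/16 -> DIST2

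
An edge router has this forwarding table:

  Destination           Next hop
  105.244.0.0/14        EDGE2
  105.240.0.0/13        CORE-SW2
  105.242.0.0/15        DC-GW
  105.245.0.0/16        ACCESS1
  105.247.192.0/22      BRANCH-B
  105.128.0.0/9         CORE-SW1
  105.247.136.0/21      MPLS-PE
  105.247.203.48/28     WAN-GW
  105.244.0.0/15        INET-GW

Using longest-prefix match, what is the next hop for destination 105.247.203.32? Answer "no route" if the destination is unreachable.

EDGE2

Routes whose prefix contains 105.247.203.32:
  105.128.0.0/9 (105.128.0.0 - 105.255.255.255) -> CORE-SW1
  105.240.0.0/13 (105.240.0.0 - 105.247.255.255) -> CORE-SW2
  105.244.0.0/14 (105.244.0.0 - 105.247.255.255) -> EDGE2
More-specific entries that do NOT match:
  105.247.203.48/28 (105.247.203.48 - 105.247.203.63) does not contain 105.247.203.32
  105.247.192.0/22 (105.247.192.0 - 105.247.195.255) does not contain 105.247.203.32
  105.247.136.0/21 (105.247.136.0 - 105.247.143.255) does not contain 105.247.203.32
  105.245.0.0/16 (105.245.0.0 - 105.245.255.255) does not contain 105.247.203.32
  105.242.0.0/15 (105.242.0.0 - 105.243.255.255) does not contain 105.247.203.32
  105.244.0.0/15 (105.244.0.0 - 105.245.255.255) does not contain 105.247.203.32
Longest matching prefix is /14 -> next hop EDGE2.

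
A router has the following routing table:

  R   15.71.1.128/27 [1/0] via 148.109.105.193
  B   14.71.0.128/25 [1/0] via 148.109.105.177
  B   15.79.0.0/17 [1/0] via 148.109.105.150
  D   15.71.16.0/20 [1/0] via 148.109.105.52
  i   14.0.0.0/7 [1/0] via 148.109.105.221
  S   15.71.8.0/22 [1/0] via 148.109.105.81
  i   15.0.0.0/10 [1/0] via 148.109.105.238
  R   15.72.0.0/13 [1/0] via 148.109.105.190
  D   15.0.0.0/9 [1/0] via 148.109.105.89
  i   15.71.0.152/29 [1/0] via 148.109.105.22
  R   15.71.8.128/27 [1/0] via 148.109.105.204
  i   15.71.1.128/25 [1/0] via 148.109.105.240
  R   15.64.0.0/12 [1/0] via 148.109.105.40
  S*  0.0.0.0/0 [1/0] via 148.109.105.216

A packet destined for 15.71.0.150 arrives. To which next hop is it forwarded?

148.109.105.40

Routes whose prefix contains 15.71.0.150:
  0.0.0.0/0 (default, matches everything) -> 148.109.105.216
  14.0.0.0/7 (14.0.0.0 - 15.255.255.255) -> 148.109.105.221
  15.0.0.0/9 (15.0.0.0 - 15.127.255.255) -> 148.109.105.89
  15.64.0.0/12 (15.64.0.0 - 15.79.255.255) -> 148.109.105.40
More-specific entries that do NOT match:
  15.71.0.152/29 (15.71.0.152 - 15.71.0.159) does not contain 15.71.0.150
  15.71.1.128/27 (15.71.1.128 - 15.71.1.159) does not contain 15.71.0.150
  15.71.8.128/27 (15.71.8.128 - 15.71.8.159) does not contain 15.71.0.150
  14.71.0.128/25 (14.71.0.128 - 14.71.0.255) does not contain 15.71.0.150
  15.71.1.128/25 (15.71.1.128 - 15.71.1.255) does not contain 15.71.0.150
  15.71.8.0/22 (15.71.8.0 - 15.71.11.255) does not contain 15.71.0.150
  15.71.16.0/20 (15.71.16.0 - 15.71.31.255) does not contain 15.71.0.150
  15.79.0.0/17 (15.79.0.0 - 15.79.127.255) does not contain 15.71.0.150
  15.72.0.0/13 (15.72.0.0 - 15.79.255.255) does not contain 15.71.0.150
Longest matching prefix is /12 -> next hop 148.109.105.40.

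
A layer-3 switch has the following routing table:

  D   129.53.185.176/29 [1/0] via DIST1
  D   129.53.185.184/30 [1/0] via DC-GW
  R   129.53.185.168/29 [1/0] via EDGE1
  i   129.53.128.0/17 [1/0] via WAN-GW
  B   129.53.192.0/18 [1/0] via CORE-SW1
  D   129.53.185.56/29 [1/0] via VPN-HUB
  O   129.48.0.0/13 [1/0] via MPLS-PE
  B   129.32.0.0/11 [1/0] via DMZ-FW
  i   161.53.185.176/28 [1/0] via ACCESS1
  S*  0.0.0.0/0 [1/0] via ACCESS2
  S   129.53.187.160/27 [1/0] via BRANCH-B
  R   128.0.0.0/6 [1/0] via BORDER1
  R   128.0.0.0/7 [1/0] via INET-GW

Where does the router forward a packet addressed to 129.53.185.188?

Routes whose prefix contains 129.53.185.188:
  0.0.0.0/0 (default, matches everything) -> ACCESS2
  128.0.0.0/6 (128.0.0.0 - 131.255.255.255) -> BORDER1
  128.0.0.0/7 (128.0.0.0 - 129.255.255.255) -> INET-GW
  129.32.0.0/11 (129.32.0.0 - 129.63.255.255) -> DMZ-FW
  129.48.0.0/13 (129.48.0.0 - 129.55.255.255) -> MPLS-PE
  129.53.128.0/17 (129.53.128.0 - 129.53.255.255) -> WAN-GW
More-specific entries that do NOT match:
  129.53.185.184/30 (129.53.185.184 - 129.53.185.187) does not contain 129.53.185.188
  129.53.185.176/29 (129.53.185.176 - 129.53.185.183) does not contain 129.53.185.188
  129.53.185.168/29 (129.53.185.168 - 129.53.185.175) does not contain 129.53.185.188
  129.53.185.56/29 (129.53.185.56 - 129.53.185.63) does not contain 129.53.185.188
  161.53.185.176/28 (161.53.185.176 - 161.53.185.191) does not contain 129.53.185.188
  129.53.187.160/27 (129.53.187.160 - 129.53.187.191) does not contain 129.53.185.188
  129.53.192.0/18 (129.53.192.0 - 129.53.255.255) does not contain 129.53.185.188
Longest matching prefix is /17 -> next hop WAN-GW.

WAN-GW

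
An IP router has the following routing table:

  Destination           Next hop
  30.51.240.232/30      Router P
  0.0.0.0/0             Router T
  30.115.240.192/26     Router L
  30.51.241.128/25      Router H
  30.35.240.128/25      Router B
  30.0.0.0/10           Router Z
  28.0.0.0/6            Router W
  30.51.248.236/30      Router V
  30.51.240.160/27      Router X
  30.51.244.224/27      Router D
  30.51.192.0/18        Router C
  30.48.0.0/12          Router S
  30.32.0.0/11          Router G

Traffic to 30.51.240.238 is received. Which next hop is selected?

Routes whose prefix contains 30.51.240.238:
  0.0.0.0/0 (default, matches everything) -> Router T
  28.0.0.0/6 (28.0.0.0 - 31.255.255.255) -> Router W
  30.0.0.0/10 (30.0.0.0 - 30.63.255.255) -> Router Z
  30.32.0.0/11 (30.32.0.0 - 30.63.255.255) -> Router G
  30.48.0.0/12 (30.48.0.0 - 30.63.255.255) -> Router S
  30.51.192.0/18 (30.51.192.0 - 30.51.255.255) -> Router C
More-specific entries that do NOT match:
  30.51.240.232/30 (30.51.240.232 - 30.51.240.235) does not contain 30.51.240.238
  30.51.248.236/30 (30.51.248.236 - 30.51.248.239) does not contain 30.51.240.238
  30.51.240.160/27 (30.51.240.160 - 30.51.240.191) does not contain 30.51.240.238
  30.51.244.224/27 (30.51.244.224 - 30.51.244.255) does not contain 30.51.240.238
  30.115.240.192/26 (30.115.240.192 - 30.115.240.255) does not contain 30.51.240.238
  30.51.241.128/25 (30.51.241.128 - 30.51.241.255) does not contain 30.51.240.238
  30.35.240.128/25 (30.35.240.128 - 30.35.240.255) does not contain 30.51.240.238
Longest matching prefix is /18 -> next hop Router C.

Router C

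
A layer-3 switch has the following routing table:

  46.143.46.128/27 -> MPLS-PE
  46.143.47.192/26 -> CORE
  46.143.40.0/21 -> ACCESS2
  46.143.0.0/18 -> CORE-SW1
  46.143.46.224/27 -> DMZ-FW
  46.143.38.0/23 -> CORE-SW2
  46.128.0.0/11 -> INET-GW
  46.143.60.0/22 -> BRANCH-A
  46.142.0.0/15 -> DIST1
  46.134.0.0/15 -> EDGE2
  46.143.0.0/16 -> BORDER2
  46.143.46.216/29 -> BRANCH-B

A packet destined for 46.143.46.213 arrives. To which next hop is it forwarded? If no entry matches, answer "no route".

Routes whose prefix contains 46.143.46.213:
  46.128.0.0/11 (46.128.0.0 - 46.159.255.255) -> INET-GW
  46.142.0.0/15 (46.142.0.0 - 46.143.255.255) -> DIST1
  46.143.0.0/16 (46.143.0.0 - 46.143.255.255) -> BORDER2
  46.143.0.0/18 (46.143.0.0 - 46.143.63.255) -> CORE-SW1
  46.143.40.0/21 (46.143.40.0 - 46.143.47.255) -> ACCESS2
More-specific entries that do NOT match:
  46.143.46.216/29 (46.143.46.216 - 46.143.46.223) does not contain 46.143.46.213
  46.143.46.128/27 (46.143.46.128 - 46.143.46.159) does not contain 46.143.46.213
  46.143.46.224/27 (46.143.46.224 - 46.143.46.255) does not contain 46.143.46.213
  46.143.47.192/26 (46.143.47.192 - 46.143.47.255) does not contain 46.143.46.213
  46.143.38.0/23 (46.143.38.0 - 46.143.39.255) does not contain 46.143.46.213
  46.143.60.0/22 (46.143.60.0 - 46.143.63.255) does not contain 46.143.46.213
Longest matching prefix is /21 -> next hop ACCESS2.

ACCESS2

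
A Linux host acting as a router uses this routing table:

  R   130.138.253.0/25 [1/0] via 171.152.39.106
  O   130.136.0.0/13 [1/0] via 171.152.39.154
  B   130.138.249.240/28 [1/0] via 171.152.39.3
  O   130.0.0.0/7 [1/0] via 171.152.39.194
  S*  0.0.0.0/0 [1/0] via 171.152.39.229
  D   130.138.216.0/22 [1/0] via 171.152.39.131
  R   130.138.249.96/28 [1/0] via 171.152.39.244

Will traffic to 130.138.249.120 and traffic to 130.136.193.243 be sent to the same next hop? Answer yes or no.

yes

130.138.249.120: longest match 130.136.0.0/13 -> 171.152.39.154
130.136.193.243: longest match 130.136.0.0/13 -> 171.152.39.154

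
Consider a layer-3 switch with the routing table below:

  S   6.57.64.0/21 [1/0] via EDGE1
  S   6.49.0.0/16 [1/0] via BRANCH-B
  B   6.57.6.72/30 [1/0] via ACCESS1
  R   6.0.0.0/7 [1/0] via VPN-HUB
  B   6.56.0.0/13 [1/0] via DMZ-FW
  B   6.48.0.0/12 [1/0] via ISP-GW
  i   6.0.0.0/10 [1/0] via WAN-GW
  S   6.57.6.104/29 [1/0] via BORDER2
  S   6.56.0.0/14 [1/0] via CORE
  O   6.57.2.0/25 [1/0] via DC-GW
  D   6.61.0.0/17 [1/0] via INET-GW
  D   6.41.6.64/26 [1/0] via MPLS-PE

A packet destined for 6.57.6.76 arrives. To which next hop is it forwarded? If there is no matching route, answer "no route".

Routes whose prefix contains 6.57.6.76:
  6.0.0.0/7 (6.0.0.0 - 7.255.255.255) -> VPN-HUB
  6.0.0.0/10 (6.0.0.0 - 6.63.255.255) -> WAN-GW
  6.48.0.0/12 (6.48.0.0 - 6.63.255.255) -> ISP-GW
  6.56.0.0/13 (6.56.0.0 - 6.63.255.255) -> DMZ-FW
  6.56.0.0/14 (6.56.0.0 - 6.59.255.255) -> CORE
More-specific entries that do NOT match:
  6.57.6.72/30 (6.57.6.72 - 6.57.6.75) does not contain 6.57.6.76
  6.57.6.104/29 (6.57.6.104 - 6.57.6.111) does not contain 6.57.6.76
  6.41.6.64/26 (6.41.6.64 - 6.41.6.127) does not contain 6.57.6.76
  6.57.2.0/25 (6.57.2.0 - 6.57.2.127) does not contain 6.57.6.76
  6.57.64.0/21 (6.57.64.0 - 6.57.71.255) does not contain 6.57.6.76
  6.61.0.0/17 (6.61.0.0 - 6.61.127.255) does not contain 6.57.6.76
  6.49.0.0/16 (6.49.0.0 - 6.49.255.255) does not contain 6.57.6.76
Longest matching prefix is /14 -> next hop CORE.

CORE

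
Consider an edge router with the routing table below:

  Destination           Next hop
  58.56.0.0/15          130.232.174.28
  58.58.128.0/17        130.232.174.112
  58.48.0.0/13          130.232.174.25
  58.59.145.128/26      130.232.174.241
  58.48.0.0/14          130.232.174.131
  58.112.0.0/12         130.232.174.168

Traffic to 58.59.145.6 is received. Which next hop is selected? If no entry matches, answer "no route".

No entry's prefix contains 58.59.145.6; there is no default route.

no route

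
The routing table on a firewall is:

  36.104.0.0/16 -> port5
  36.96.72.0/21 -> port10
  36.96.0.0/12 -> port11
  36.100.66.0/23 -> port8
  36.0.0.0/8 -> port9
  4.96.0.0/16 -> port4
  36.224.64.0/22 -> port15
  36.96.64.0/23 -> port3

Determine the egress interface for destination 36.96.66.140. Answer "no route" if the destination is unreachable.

Routes whose prefix contains 36.96.66.140:
  36.0.0.0/8 (36.0.0.0 - 36.255.255.255) -> port9
  36.96.0.0/12 (36.96.0.0 - 36.111.255.255) -> port11
More-specific entries that do NOT match:
  36.100.66.0/23 (36.100.66.0 - 36.100.67.255) does not contain 36.96.66.140
  36.96.64.0/23 (36.96.64.0 - 36.96.65.255) does not contain 36.96.66.140
  36.224.64.0/22 (36.224.64.0 - 36.224.67.255) does not contain 36.96.66.140
  36.96.72.0/21 (36.96.72.0 - 36.96.79.255) does not contain 36.96.66.140
  36.104.0.0/16 (36.104.0.0 - 36.104.255.255) does not contain 36.96.66.140
  4.96.0.0/16 (4.96.0.0 - 4.96.255.255) does not contain 36.96.66.140
Longest matching prefix is /12 -> interface port11.

port11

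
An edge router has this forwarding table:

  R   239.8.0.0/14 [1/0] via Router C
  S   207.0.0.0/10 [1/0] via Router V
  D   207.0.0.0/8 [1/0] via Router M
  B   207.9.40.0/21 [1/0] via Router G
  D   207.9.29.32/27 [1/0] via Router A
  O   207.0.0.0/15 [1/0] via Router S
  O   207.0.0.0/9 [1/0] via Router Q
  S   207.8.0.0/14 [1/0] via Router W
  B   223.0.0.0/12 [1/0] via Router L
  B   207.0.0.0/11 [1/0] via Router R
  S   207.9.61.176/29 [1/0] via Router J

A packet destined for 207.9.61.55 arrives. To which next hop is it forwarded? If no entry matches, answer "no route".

Router W

Routes whose prefix contains 207.9.61.55:
  207.0.0.0/8 (207.0.0.0 - 207.255.255.255) -> Router M
  207.0.0.0/9 (207.0.0.0 - 207.127.255.255) -> Router Q
  207.0.0.0/10 (207.0.0.0 - 207.63.255.255) -> Router V
  207.0.0.0/11 (207.0.0.0 - 207.31.255.255) -> Router R
  207.8.0.0/14 (207.8.0.0 - 207.11.255.255) -> Router W
More-specific entries that do NOT match:
  207.9.61.176/29 (207.9.61.176 - 207.9.61.183) does not contain 207.9.61.55
  207.9.29.32/27 (207.9.29.32 - 207.9.29.63) does not contain 207.9.61.55
  207.9.40.0/21 (207.9.40.0 - 207.9.47.255) does not contain 207.9.61.55
  207.0.0.0/15 (207.0.0.0 - 207.1.255.255) does not contain 207.9.61.55
Longest matching prefix is /14 -> next hop Router W.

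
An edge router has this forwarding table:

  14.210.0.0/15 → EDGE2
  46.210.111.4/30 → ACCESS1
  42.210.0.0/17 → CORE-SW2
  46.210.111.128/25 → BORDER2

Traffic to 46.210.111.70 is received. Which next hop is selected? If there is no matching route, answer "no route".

no route

No entry's prefix contains 46.210.111.70; there is no default route.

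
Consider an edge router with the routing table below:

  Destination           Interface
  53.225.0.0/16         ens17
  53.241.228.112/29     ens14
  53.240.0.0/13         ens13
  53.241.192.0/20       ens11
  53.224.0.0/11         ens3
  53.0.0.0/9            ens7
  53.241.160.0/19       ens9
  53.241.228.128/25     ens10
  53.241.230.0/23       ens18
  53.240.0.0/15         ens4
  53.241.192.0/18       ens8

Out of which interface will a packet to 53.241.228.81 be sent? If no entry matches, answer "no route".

ens8

Routes whose prefix contains 53.241.228.81:
  53.224.0.0/11 (53.224.0.0 - 53.255.255.255) -> ens3
  53.240.0.0/13 (53.240.0.0 - 53.247.255.255) -> ens13
  53.240.0.0/15 (53.240.0.0 - 53.241.255.255) -> ens4
  53.241.192.0/18 (53.241.192.0 - 53.241.255.255) -> ens8
More-specific entries that do NOT match:
  53.241.228.112/29 (53.241.228.112 - 53.241.228.119) does not contain 53.241.228.81
  53.241.228.128/25 (53.241.228.128 - 53.241.228.255) does not contain 53.241.228.81
  53.241.230.0/23 (53.241.230.0 - 53.241.231.255) does not contain 53.241.228.81
  53.241.192.0/20 (53.241.192.0 - 53.241.207.255) does not contain 53.241.228.81
  53.241.160.0/19 (53.241.160.0 - 53.241.191.255) does not contain 53.241.228.81
Longest matching prefix is /18 -> interface ens8.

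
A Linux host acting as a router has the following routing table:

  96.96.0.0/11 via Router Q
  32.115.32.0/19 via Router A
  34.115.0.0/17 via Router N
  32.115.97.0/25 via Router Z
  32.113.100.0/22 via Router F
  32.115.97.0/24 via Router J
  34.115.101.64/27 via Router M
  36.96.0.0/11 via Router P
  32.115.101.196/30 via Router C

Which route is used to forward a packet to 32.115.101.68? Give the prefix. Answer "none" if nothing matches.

none

32.115.101.68 is outside every listed prefix and there is no default route.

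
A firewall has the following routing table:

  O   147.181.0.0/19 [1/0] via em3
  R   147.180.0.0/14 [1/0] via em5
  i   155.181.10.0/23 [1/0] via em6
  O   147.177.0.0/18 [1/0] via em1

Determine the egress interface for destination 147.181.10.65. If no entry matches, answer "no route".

em3

Routes whose prefix contains 147.181.10.65:
  147.180.0.0/14 (147.180.0.0 - 147.183.255.255) -> em5
  147.181.0.0/19 (147.181.0.0 - 147.181.31.255) -> em3
More-specific entries that do NOT match:
  155.181.10.0/23 (155.181.10.0 - 155.181.11.255) does not contain 147.181.10.65
Longest matching prefix is /19 -> interface em3.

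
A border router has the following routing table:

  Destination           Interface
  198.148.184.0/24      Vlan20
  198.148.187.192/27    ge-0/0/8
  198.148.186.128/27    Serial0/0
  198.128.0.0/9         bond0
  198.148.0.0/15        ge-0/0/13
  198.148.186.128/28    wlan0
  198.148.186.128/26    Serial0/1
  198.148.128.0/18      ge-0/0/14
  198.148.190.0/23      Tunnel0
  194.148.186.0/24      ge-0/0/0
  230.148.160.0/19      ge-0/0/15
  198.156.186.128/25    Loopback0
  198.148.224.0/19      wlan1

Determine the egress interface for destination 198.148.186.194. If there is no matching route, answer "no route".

Routes whose prefix contains 198.148.186.194:
  198.128.0.0/9 (198.128.0.0 - 198.255.255.255) -> bond0
  198.148.0.0/15 (198.148.0.0 - 198.149.255.255) -> ge-0/0/13
  198.148.128.0/18 (198.148.128.0 - 198.148.191.255) -> ge-0/0/14
More-specific entries that do NOT match:
  198.148.186.128/28 (198.148.186.128 - 198.148.186.143) does not contain 198.148.186.194
  198.148.187.192/27 (198.148.187.192 - 198.148.187.223) does not contain 198.148.186.194
  198.148.186.128/27 (198.148.186.128 - 198.148.186.159) does not contain 198.148.186.194
  198.148.186.128/26 (198.148.186.128 - 198.148.186.191) does not contain 198.148.186.194
  198.156.186.128/25 (198.156.186.128 - 198.156.186.255) does not contain 198.148.186.194
  198.148.184.0/24 (198.148.184.0 - 198.148.184.255) does not contain 198.148.186.194
  194.148.186.0/24 (194.148.186.0 - 194.148.186.255) does not contain 198.148.186.194
  198.148.190.0/23 (198.148.190.0 - 198.148.191.255) does not contain 198.148.186.194
  230.148.160.0/19 (230.148.160.0 - 230.148.191.255) does not contain 198.148.186.194
  198.148.224.0/19 (198.148.224.0 - 198.148.255.255) does not contain 198.148.186.194
Longest matching prefix is /18 -> interface ge-0/0/14.

ge-0/0/14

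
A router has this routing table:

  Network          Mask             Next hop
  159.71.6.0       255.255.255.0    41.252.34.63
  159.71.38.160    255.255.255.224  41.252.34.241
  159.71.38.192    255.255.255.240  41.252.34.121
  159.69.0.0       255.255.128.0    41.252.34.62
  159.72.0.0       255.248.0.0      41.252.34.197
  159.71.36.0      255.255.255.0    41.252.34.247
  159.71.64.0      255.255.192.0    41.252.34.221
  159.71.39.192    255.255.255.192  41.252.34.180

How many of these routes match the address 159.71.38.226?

No listed prefix contains 159.71.38.226.
Total matching entries: 0.

0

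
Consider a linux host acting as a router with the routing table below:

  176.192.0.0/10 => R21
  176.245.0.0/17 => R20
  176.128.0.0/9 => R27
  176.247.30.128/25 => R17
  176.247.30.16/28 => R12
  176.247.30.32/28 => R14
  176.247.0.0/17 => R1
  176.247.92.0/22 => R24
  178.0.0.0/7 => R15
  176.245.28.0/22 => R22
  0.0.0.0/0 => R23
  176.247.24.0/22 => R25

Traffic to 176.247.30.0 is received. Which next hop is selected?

R1

Routes whose prefix contains 176.247.30.0:
  0.0.0.0/0 (default, matches everything) -> R23
  176.128.0.0/9 (176.128.0.0 - 176.255.255.255) -> R27
  176.192.0.0/10 (176.192.0.0 - 176.255.255.255) -> R21
  176.247.0.0/17 (176.247.0.0 - 176.247.127.255) -> R1
More-specific entries that do NOT match:
  176.247.30.16/28 (176.247.30.16 - 176.247.30.31) does not contain 176.247.30.0
  176.247.30.32/28 (176.247.30.32 - 176.247.30.47) does not contain 176.247.30.0
  176.247.30.128/25 (176.247.30.128 - 176.247.30.255) does not contain 176.247.30.0
  176.247.92.0/22 (176.247.92.0 - 176.247.95.255) does not contain 176.247.30.0
  176.245.28.0/22 (176.245.28.0 - 176.245.31.255) does not contain 176.247.30.0
  176.247.24.0/22 (176.247.24.0 - 176.247.27.255) does not contain 176.247.30.0
Longest matching prefix is /17 -> next hop R1.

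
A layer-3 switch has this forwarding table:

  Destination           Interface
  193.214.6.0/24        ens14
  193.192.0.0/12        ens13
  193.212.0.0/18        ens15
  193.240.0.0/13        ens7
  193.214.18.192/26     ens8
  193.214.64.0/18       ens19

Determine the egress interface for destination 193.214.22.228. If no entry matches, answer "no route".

No entry's prefix contains 193.214.22.228; there is no default route.

no route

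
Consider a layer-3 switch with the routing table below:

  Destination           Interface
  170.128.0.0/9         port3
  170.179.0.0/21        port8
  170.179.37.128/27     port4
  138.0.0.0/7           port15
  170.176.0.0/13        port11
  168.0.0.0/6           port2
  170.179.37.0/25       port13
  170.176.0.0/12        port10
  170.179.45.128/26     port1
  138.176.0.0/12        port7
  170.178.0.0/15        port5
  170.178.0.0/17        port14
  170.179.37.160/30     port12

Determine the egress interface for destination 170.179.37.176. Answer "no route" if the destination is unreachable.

port5

Routes whose prefix contains 170.179.37.176:
  168.0.0.0/6 (168.0.0.0 - 171.255.255.255) -> port2
  170.128.0.0/9 (170.128.0.0 - 170.255.255.255) -> port3
  170.176.0.0/12 (170.176.0.0 - 170.191.255.255) -> port10
  170.176.0.0/13 (170.176.0.0 - 170.183.255.255) -> port11
  170.178.0.0/15 (170.178.0.0 - 170.179.255.255) -> port5
More-specific entries that do NOT match:
  170.179.37.160/30 (170.179.37.160 - 170.179.37.163) does not contain 170.179.37.176
  170.179.37.128/27 (170.179.37.128 - 170.179.37.159) does not contain 170.179.37.176
  170.179.45.128/26 (170.179.45.128 - 170.179.45.191) does not contain 170.179.37.176
  170.179.37.0/25 (170.179.37.0 - 170.179.37.127) does not contain 170.179.37.176
  170.179.0.0/21 (170.179.0.0 - 170.179.7.255) does not contain 170.179.37.176
  170.178.0.0/17 (170.178.0.0 - 170.178.127.255) does not contain 170.179.37.176
Longest matching prefix is /15 -> interface port5.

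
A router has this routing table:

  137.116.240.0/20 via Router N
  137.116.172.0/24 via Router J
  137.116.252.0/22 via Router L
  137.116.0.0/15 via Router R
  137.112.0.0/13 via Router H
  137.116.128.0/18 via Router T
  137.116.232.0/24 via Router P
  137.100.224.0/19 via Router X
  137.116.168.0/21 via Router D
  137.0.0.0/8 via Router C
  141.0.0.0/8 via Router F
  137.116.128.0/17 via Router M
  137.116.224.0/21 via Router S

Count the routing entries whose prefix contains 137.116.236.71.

4

Prefixes containing 137.116.236.71:
  137.0.0.0/8 (137.0.0.0 - 137.255.255.255)
  137.112.0.0/13 (137.112.0.0 - 137.119.255.255)
  137.116.0.0/15 (137.116.0.0 - 137.117.255.255)
  137.116.128.0/17 (137.116.128.0 - 137.116.255.255)
Total matching entries: 4.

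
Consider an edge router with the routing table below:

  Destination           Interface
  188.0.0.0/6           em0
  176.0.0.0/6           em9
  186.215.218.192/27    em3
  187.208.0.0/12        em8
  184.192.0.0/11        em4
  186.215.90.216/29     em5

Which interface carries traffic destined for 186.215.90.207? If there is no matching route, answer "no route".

no route

No entry's prefix contains 186.215.90.207; there is no default route.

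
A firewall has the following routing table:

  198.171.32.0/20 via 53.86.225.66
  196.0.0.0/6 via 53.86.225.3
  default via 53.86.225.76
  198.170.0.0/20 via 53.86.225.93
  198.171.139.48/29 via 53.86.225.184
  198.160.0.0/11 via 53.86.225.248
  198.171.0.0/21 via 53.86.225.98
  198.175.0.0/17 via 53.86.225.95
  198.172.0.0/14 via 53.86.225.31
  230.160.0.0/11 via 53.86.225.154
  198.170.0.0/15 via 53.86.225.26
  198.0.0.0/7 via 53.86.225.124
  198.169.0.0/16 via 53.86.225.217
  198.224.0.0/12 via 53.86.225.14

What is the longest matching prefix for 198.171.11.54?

198.170.0.0/15

Entries matching 198.171.11.54:
  0.0.0.0/0 (default, matches everything)
  196.0.0.0/6 (196.0.0.0 - 199.255.255.255)
  198.0.0.0/7 (198.0.0.0 - 199.255.255.255)
  198.160.0.0/11 (198.160.0.0 - 198.191.255.255)
  198.170.0.0/15 (198.170.0.0 - 198.171.255.255)
Most specific is 198.170.0.0/15.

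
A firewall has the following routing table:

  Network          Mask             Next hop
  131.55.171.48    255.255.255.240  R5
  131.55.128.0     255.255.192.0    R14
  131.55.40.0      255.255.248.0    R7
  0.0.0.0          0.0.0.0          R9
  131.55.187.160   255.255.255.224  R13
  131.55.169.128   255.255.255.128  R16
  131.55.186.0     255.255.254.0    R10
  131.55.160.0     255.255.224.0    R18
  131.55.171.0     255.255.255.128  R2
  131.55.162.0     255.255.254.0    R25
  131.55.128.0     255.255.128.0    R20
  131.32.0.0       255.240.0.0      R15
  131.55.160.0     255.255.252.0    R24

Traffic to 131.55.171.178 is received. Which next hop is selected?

R18

Routes whose prefix contains 131.55.171.178:
  0.0.0.0/0 (default, matches everything) -> R9
  131.55.128.0/17 (131.55.128.0 - 131.55.255.255) -> R20
  131.55.128.0/18 (131.55.128.0 - 131.55.191.255) -> R14
  131.55.160.0/19 (131.55.160.0 - 131.55.191.255) -> R18
More-specific entries that do NOT match:
  131.55.171.48/28 (131.55.171.48 - 131.55.171.63) does not contain 131.55.171.178
  131.55.187.160/27 (131.55.187.160 - 131.55.187.191) does not contain 131.55.171.178
  131.55.169.128/25 (131.55.169.128 - 131.55.169.255) does not contain 131.55.171.178
  131.55.171.0/25 (131.55.171.0 - 131.55.171.127) does not contain 131.55.171.178
  131.55.186.0/23 (131.55.186.0 - 131.55.187.255) does not contain 131.55.171.178
  131.55.162.0/23 (131.55.162.0 - 131.55.163.255) does not contain 131.55.171.178
  131.55.160.0/22 (131.55.160.0 - 131.55.163.255) does not contain 131.55.171.178
  131.55.40.0/21 (131.55.40.0 - 131.55.47.255) does not contain 131.55.171.178
Longest matching prefix is /19 -> next hop R18.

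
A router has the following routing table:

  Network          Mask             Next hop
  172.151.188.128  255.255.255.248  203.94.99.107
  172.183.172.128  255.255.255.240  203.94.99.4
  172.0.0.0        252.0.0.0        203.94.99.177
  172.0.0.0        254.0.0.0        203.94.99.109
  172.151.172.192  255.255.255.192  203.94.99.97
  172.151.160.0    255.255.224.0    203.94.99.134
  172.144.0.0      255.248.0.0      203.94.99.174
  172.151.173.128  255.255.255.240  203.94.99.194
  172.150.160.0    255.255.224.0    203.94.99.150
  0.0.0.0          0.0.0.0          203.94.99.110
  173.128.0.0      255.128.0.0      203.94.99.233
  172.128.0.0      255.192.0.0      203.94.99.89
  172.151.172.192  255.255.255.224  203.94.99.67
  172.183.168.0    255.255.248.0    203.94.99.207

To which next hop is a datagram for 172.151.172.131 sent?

203.94.99.134

Routes whose prefix contains 172.151.172.131:
  0.0.0.0/0 (default, matches everything) -> 203.94.99.110
  172.0.0.0/6 (172.0.0.0 - 175.255.255.255) -> 203.94.99.177
  172.0.0.0/7 (172.0.0.0 - 173.255.255.255) -> 203.94.99.109
  172.128.0.0/10 (172.128.0.0 - 172.191.255.255) -> 203.94.99.89
  172.144.0.0/13 (172.144.0.0 - 172.151.255.255) -> 203.94.99.174
  172.151.160.0/19 (172.151.160.0 - 172.151.191.255) -> 203.94.99.134
More-specific entries that do NOT match:
  172.151.188.128/29 (172.151.188.128 - 172.151.188.135) does not contain 172.151.172.131
  172.183.172.128/28 (172.183.172.128 - 172.183.172.143) does not contain 172.151.172.131
  172.151.173.128/28 (172.151.173.128 - 172.151.173.143) does not contain 172.151.172.131
  172.151.172.192/27 (172.151.172.192 - 172.151.172.223) does not contain 172.151.172.131
  172.151.172.192/26 (172.151.172.192 - 172.151.172.255) does not contain 172.151.172.131
  172.183.168.0/21 (172.183.168.0 - 172.183.175.255) does not contain 172.151.172.131
Longest matching prefix is /19 -> next hop 203.94.99.134.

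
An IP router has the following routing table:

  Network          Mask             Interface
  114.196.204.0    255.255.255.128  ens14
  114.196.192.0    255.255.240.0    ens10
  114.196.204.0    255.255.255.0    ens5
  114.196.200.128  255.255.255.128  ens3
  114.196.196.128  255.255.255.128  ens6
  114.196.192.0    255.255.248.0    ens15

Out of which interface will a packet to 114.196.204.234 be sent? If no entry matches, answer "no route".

ens5

Routes whose prefix contains 114.196.204.234:
  114.196.192.0/20 (114.196.192.0 - 114.196.207.255) -> ens10
  114.196.204.0/24 (114.196.204.0 - 114.196.204.255) -> ens5
More-specific entries that do NOT match:
  114.196.204.0/25 (114.196.204.0 - 114.196.204.127) does not contain 114.196.204.234
  114.196.200.128/25 (114.196.200.128 - 114.196.200.255) does not contain 114.196.204.234
  114.196.196.128/25 (114.196.196.128 - 114.196.196.255) does not contain 114.196.204.234
Longest matching prefix is /24 -> interface ens5.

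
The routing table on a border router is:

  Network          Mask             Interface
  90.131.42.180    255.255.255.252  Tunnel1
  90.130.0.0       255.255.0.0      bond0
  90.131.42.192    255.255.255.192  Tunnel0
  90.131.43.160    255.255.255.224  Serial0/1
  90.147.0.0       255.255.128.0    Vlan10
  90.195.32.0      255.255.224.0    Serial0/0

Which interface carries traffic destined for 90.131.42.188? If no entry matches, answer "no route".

no route

No entry's prefix contains 90.131.42.188; there is no default route.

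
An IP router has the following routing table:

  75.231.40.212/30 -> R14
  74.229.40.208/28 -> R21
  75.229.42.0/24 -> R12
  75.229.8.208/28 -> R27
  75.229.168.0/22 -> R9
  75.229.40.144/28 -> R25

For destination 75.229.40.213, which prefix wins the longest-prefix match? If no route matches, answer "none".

75.229.40.213 is outside every listed prefix and there is no default route.

none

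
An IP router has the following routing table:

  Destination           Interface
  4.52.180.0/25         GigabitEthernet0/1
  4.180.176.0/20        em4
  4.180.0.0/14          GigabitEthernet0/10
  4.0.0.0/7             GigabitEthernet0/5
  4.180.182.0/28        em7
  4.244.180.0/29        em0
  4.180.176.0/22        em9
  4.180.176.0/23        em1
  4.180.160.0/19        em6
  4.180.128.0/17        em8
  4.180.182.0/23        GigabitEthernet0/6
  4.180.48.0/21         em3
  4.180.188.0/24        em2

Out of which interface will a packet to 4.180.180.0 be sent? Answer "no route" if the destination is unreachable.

em4

Routes whose prefix contains 4.180.180.0:
  4.0.0.0/7 (4.0.0.0 - 5.255.255.255) -> GigabitEthernet0/5
  4.180.0.0/14 (4.180.0.0 - 4.183.255.255) -> GigabitEthernet0/10
  4.180.128.0/17 (4.180.128.0 - 4.180.255.255) -> em8
  4.180.160.0/19 (4.180.160.0 - 4.180.191.255) -> em6
  4.180.176.0/20 (4.180.176.0 - 4.180.191.255) -> em4
More-specific entries that do NOT match:
  4.244.180.0/29 (4.244.180.0 - 4.244.180.7) does not contain 4.180.180.0
  4.180.182.0/28 (4.180.182.0 - 4.180.182.15) does not contain 4.180.180.0
  4.52.180.0/25 (4.52.180.0 - 4.52.180.127) does not contain 4.180.180.0
  4.180.188.0/24 (4.180.188.0 - 4.180.188.255) does not contain 4.180.180.0
  4.180.176.0/23 (4.180.176.0 - 4.180.177.255) does not contain 4.180.180.0
  4.180.182.0/23 (4.180.182.0 - 4.180.183.255) does not contain 4.180.180.0
  4.180.176.0/22 (4.180.176.0 - 4.180.179.255) does not contain 4.180.180.0
  4.180.48.0/21 (4.180.48.0 - 4.180.55.255) does not contain 4.180.180.0
Longest matching prefix is /20 -> interface em4.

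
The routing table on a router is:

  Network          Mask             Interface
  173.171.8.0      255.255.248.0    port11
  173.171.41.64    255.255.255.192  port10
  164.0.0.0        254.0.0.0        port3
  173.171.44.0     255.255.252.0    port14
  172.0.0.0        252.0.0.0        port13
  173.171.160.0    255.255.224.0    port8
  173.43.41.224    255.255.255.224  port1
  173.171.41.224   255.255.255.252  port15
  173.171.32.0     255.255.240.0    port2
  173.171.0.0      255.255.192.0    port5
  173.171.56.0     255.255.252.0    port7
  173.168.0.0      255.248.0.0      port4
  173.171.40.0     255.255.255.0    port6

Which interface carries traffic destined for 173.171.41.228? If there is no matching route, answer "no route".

port2

Routes whose prefix contains 173.171.41.228:
  172.0.0.0/6 (172.0.0.0 - 175.255.255.255) -> port13
  173.168.0.0/13 (173.168.0.0 - 173.175.255.255) -> port4
  173.171.0.0/18 (173.171.0.0 - 173.171.63.255) -> port5
  173.171.32.0/20 (173.171.32.0 - 173.171.47.255) -> port2
More-specific entries that do NOT match:
  173.171.41.224/30 (173.171.41.224 - 173.171.41.227) does not contain 173.171.41.228
  173.43.41.224/27 (173.43.41.224 - 173.43.41.255) does not contain 173.171.41.228
  173.171.41.64/26 (173.171.41.64 - 173.171.41.127) does not contain 173.171.41.228
  173.171.40.0/24 (173.171.40.0 - 173.171.40.255) does not contain 173.171.41.228
  173.171.44.0/22 (173.171.44.0 - 173.171.47.255) does not contain 173.171.41.228
  173.171.56.0/22 (173.171.56.0 - 173.171.59.255) does not contain 173.171.41.228
  173.171.8.0/21 (173.171.8.0 - 173.171.15.255) does not contain 173.171.41.228
Longest matching prefix is /20 -> interface port2.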